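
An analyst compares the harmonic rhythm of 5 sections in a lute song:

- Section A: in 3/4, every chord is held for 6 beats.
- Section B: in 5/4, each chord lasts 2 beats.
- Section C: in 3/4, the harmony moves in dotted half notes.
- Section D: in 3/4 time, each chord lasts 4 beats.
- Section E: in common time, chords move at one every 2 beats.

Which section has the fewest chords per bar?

A: 3 beats/bar ÷ 6 beats/chord = 0.5 chords/bar.
B: 5 beats/bar ÷ 2 beats/chord = 2.5 chords/bar.
C: 3 beats/bar ÷ 3 beats/chord = 1 chord/bar.
D: 3 beats/bar ÷ 4 beats/chord = 0.75 chords/bar.
E: 4 beats/bar ÷ 2 beats/chord = 2 chords/bar.
Slowest is A at 0.5 chords/bar.

Section A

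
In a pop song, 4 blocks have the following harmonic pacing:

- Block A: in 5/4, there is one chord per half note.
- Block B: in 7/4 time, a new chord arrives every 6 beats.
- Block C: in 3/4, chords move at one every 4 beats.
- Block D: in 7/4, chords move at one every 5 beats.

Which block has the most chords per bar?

Block A

A: 5/2 = 2.5 chords/bar.
B: 7/6 = 7/6 chords/bar.
C: 3/4 = 0.75 chords/bar.
D: 7/5 = 1.4 chords/bar.
Fastest is A at 2.5 chords/bar.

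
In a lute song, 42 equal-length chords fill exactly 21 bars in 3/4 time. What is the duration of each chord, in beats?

21 bars × 3 beats/bar = 63 beats total.
63 beats ÷ 42 chords = 1.5 beats per chord.
(That is a dotted quarter note.)

1.5 beats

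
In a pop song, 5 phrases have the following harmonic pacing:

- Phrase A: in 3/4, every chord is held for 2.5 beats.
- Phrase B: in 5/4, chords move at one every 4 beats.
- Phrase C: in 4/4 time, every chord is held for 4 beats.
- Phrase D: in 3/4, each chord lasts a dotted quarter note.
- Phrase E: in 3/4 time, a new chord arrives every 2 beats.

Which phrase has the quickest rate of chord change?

Phrase D

A: each chord is 2.5 beats in 3/4, so 1.2 per bar.
B: each chord is 4 beats in 5/4, so 1.25 per bar.
C: each chord is 4 beats in 4/4, so 1 per bar.
D: each chord is 1.5 beats in 3/4, so 2 per bar.
E: each chord is 2 beats in 3/4, so 1.5 per bar.
Fastest is D at 2 chords/bar.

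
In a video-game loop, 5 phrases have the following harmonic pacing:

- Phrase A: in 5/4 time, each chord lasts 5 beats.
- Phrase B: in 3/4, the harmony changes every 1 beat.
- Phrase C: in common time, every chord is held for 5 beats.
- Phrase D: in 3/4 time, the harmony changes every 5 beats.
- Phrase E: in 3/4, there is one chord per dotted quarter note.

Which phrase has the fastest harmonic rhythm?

A: 5 beats/bar ÷ 5 beats/chord = 1 chord/bar.
B: 3 beats/bar ÷ 1 beat/chord = 3 chords/bar.
C: 4 beats/bar ÷ 5 beats/chord = 0.8 chords/bar.
D: 3 beats/bar ÷ 5 beats/chord = 0.6 chords/bar.
E: 3 beats/bar ÷ 1.5 beats/chord = 2 chords/bar.
Fastest is B at 3 chords/bar.

Phrase B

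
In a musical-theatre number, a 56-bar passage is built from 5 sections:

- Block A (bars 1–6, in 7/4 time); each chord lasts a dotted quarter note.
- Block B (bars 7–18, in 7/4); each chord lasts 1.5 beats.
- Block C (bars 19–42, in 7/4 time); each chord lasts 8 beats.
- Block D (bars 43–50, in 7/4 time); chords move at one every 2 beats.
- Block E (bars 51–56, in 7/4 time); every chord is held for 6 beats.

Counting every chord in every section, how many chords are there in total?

A: 6 bars × 7 beats = 42 beats; 1.5 beats/chord → 28 chords.
B: 12 bars × 7 beats = 84 beats; 1.5 beats/chord → 56 chords.
C: 24 bars × 7 beats = 168 beats; 8 beats/chord → 21 chords.
D: 8 bars × 7 beats = 56 beats; 2 beats/chord → 28 chords.
E: 6 bars × 7 beats = 42 beats; 6 beats/chord → 7 chords.
Total: 28 + 56 + 21 + 28 + 7 = 140.

140 chords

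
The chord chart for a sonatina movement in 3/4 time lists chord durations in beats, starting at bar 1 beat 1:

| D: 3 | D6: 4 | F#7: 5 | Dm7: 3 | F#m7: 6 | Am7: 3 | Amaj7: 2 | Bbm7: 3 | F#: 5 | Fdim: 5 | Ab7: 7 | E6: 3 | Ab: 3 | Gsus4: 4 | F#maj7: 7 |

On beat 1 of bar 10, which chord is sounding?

Beat 1 of bar 10 is beat (10−1)×3 + 1 = 28 overall.
Running totals: D ends at 3, D6 ends at 7, F#7 ends at 12, Dm7 ends at 15, F#m7 ends at 21, Am7 ends at 24, Amaj7 ends at 26, Bbm7 ends at 29.
Beat 28 falls within Bbm7.

Bbm7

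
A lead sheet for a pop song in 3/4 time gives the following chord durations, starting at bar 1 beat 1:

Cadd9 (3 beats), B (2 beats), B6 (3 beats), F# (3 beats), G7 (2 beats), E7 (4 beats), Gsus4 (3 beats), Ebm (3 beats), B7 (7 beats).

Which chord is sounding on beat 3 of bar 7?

Beat 3 of bar 7 is beat (7−1)×3 + 3 = 21 overall.
Running totals: Cadd9 ends at 3, B ends at 5, B6 ends at 8, F# ends at 11, G7 ends at 13, E7 ends at 17, Gsus4 ends at 20, Ebm ends at 23.
Beat 21 falls within Ebm.

Ebm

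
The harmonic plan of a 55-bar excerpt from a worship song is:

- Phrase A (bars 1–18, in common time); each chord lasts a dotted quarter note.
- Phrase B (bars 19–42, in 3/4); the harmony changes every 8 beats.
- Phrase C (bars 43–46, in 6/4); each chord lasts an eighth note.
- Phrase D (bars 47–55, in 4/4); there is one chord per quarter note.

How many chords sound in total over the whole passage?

A: 18·4 = 72 beats, 72/1.5 = 48 chords.
B: 24·3 = 72 beats, 72/8 = 9 chords.
C: 4·6 = 24 beats, 24/0.5 = 48 chords.
D: 9·4 = 36 beats, 36/1 = 36 chords.
Total: 48 + 9 + 48 + 36 = 141.

141 chords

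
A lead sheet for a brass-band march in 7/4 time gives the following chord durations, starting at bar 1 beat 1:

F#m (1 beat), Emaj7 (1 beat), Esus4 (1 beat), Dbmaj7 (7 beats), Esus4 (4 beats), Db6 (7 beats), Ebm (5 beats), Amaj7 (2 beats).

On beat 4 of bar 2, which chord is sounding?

Beat 4 of bar 2 is beat (2−1)×7 + 4 = 11 overall.
Running totals: F#m ends at 1, Emaj7 ends at 2, Esus4 ends at 3, Dbmaj7 ends at 10, Esus4 ends at 14.
Beat 11 falls within Esus4.

Esus4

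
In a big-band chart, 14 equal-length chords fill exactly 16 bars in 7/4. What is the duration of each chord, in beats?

16 bars × 7 beats/bar = 112 beats total.
112 beats ÷ 14 chords = 8 beats per chord.

8 beats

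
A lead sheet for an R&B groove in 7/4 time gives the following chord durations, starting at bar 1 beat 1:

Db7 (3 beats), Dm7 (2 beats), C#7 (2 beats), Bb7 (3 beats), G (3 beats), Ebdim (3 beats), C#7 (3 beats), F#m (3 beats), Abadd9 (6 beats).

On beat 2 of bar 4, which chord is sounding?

Abadd9

Beat 2 of bar 4 is beat (4−1)×7 + 2 = 23 overall.
Running totals: Db7 ends at 3, Dm7 ends at 5, C#7 ends at 7, Bb7 ends at 10, G ends at 13, Ebdim ends at 16, C#7 ends at 19, F#m ends at 22, Abadd9 ends at 28.
Beat 23 falls within Abadd9.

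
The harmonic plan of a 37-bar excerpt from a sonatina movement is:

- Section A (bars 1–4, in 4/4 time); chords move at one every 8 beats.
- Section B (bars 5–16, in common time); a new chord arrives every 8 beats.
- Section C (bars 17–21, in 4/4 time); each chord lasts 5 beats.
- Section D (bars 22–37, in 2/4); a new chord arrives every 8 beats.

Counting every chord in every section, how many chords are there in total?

16 chords

A: 4·4 = 16 beats, 16/8 = 2 chords.
B: 12·4 = 48 beats, 48/8 = 6 chords.
C: 5·4 = 20 beats, 20/5 = 4 chords.
D: 16·2 = 32 beats, 32/8 = 4 chords.
Total: 2 + 6 + 4 + 4 = 16.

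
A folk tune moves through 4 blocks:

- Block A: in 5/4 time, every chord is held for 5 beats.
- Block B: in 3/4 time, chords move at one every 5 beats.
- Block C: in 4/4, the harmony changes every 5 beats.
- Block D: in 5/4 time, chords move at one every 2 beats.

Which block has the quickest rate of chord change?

Block D

A: each chord is 5 beats in 5/4, so 1 per bar.
B: each chord is 5 beats in 3/4, so 0.6 per bar.
C: each chord is 5 beats in 4/4, so 0.8 per bar.
D: each chord is 2 beats in 5/4, so 2.5 per bar.
Fastest is D at 2.5 chords/bar.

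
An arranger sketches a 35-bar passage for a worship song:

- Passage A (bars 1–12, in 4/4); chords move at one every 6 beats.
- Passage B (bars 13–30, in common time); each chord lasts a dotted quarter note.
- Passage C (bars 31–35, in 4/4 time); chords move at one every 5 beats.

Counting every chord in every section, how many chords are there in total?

60 chords

A: 12·4 = 48 beats, 48/6 = 8 chords.
B: 18·4 = 72 beats, 72/1.5 = 48 chords.
C: 5·4 = 20 beats, 20/5 = 4 chords.
Total: 8 + 48 + 4 = 60.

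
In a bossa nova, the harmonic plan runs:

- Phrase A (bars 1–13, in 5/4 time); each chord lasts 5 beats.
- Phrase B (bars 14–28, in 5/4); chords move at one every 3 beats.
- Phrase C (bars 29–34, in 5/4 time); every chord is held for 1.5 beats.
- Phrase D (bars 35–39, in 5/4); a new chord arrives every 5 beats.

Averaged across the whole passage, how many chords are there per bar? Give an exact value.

A: 13 bars of 5 beats is 65 beats; at 5 beats each that's 13 chords.
B: 15 bars of 5 beats is 75 beats; at 3 beats each that's 25 chords.
C: 6 bars of 5 beats is 30 beats; at 1.5 beats each that's 20 chords.
D: 5 bars of 5 beats is 25 beats; at 5 beats each that's 5 chords.
Overall: 63 chords over 39 bars → 63/39 = 21/13 chords per bar.

21/13 chords per bar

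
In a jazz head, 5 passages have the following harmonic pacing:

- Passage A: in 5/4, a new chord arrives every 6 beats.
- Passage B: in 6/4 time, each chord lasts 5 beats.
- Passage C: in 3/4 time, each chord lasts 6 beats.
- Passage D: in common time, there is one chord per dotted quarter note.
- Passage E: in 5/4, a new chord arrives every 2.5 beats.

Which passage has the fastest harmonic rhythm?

A: 5 beats/bar ÷ 6 beats/chord = 5/6 chords/bar.
B: 6 beats/bar ÷ 5 beats/chord = 1.2 chords/bar.
C: 3 beats/bar ÷ 6 beats/chord = 0.5 chords/bar.
D: 4 beats/bar ÷ 1.5 beats/chord = 8/3 chords/bar.
E: 5 beats/bar ÷ 2.5 beats/chord = 2 chords/bar.
Fastest is D at 8/3 chords/bar.

Passage D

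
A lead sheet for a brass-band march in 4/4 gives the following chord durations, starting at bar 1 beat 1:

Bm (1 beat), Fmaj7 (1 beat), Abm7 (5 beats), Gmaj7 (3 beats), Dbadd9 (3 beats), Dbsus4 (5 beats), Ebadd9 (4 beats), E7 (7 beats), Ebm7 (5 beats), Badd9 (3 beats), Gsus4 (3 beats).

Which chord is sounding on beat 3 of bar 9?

Beat 3 of bar 9 is beat (9−1)×4 + 3 = 35 overall.
Running totals: Bm ends at 1, Fmaj7 ends at 2, Abm7 ends at 7, Gmaj7 ends at 10, Dbadd9 ends at 13, Dbsus4 ends at 18, Ebadd9 ends at 22, E7 ends at 29, Ebm7 ends at 34, Badd9 ends at 37.
Beat 35 falls within Badd9.

Badd9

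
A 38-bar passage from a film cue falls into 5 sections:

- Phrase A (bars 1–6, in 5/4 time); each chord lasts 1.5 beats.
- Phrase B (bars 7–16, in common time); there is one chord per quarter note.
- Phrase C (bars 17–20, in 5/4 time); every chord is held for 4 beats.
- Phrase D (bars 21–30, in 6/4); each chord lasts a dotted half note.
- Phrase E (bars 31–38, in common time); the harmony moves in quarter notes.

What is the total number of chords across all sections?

A: 6·5 = 30 beats, 30/1.5 = 20 chords.
B: 10·4 = 40 beats, 40/1 = 40 chords.
C: 4·5 = 20 beats, 20/4 = 5 chords.
D: 10·6 = 60 beats, 60/3 = 20 chords.
E: 8·4 = 32 beats, 32/1 = 32 chords.
Total: 20 + 40 + 5 + 20 + 32 = 117.

117 chords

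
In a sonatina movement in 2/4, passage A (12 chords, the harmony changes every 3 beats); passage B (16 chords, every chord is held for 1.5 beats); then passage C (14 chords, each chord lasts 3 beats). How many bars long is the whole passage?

A: 12 × 3 = 36 beats = 18 bars.
B: 16 × 1.5 = 24 beats = 12 bars.
C: 14 × 3 = 42 beats = 21 bars.
Total: 18 + 12 + 21 = 51 bars.

51 bars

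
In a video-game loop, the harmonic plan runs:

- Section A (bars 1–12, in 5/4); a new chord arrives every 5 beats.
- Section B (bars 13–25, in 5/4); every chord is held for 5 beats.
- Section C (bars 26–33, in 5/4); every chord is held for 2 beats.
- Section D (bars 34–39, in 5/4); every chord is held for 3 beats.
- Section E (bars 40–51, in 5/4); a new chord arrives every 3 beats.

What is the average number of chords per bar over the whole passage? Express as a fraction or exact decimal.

A: 12 bars of 5 beats is 60 beats; at 5 beats each that's 12 chords.
B: 13 bars of 5 beats is 65 beats; at 5 beats each that's 13 chords.
C: 8 bars of 5 beats is 40 beats; at 2 beats each that's 20 chords.
D: 6 bars of 5 beats is 30 beats; at 3 beats each that's 10 chords.
E: 12 bars of 5 beats is 60 beats; at 3 beats each that's 20 chords.
Overall: 75 chords over 51 bars → 75/51 = 25/17 chords per bar.

25/17 chords per bar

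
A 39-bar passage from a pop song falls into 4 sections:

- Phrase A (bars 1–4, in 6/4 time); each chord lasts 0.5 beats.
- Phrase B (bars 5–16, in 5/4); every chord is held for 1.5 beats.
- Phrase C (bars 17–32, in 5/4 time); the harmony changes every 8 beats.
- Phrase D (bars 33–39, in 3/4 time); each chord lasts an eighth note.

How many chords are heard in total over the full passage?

A: 4·6 = 24 beats, 24/0.5 = 48 chords.
B: 12·5 = 60 beats, 60/1.5 = 40 chords.
C: 16·5 = 80 beats, 80/8 = 10 chords.
D: 7·3 = 21 beats, 21/0.5 = 42 chords.
Total: 48 + 40 + 10 + 42 = 140.

140 chords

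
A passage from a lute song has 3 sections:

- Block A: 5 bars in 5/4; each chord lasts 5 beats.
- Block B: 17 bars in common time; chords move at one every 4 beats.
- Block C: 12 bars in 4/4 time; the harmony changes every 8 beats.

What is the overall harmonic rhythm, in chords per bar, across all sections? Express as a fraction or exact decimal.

14/17 chords per bar

A: 5 × 5 = 25 beats ÷ 5 = 5 chords.
B: 17 × 4 = 68 beats ÷ 4 = 17 chords.
C: 12 × 4 = 48 beats ÷ 8 = 6 chords.
Overall: 28 chords over 34 bars → 28/34 = 14/17 chords per bar.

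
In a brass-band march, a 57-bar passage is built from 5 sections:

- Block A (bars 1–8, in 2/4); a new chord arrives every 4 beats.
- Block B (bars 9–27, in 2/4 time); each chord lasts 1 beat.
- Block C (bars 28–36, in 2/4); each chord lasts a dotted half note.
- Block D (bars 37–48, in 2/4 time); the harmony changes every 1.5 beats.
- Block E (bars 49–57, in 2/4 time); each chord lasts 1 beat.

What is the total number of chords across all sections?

82 chords

A: 8 bars × 2 beats = 16 beats; 4 beats/chord → 4 chords.
B: 19 bars × 2 beats = 38 beats; 1 beat/chord → 38 chords.
C: 9 bars × 2 beats = 18 beats; 3 beats/chord → 6 chords.
D: 12 bars × 2 beats = 24 beats; 1.5 beats/chord → 16 chords.
E: 9 bars × 2 beats = 18 beats; 1 beat/chord → 18 chords.
Total: 4 + 38 + 6 + 16 + 18 = 82.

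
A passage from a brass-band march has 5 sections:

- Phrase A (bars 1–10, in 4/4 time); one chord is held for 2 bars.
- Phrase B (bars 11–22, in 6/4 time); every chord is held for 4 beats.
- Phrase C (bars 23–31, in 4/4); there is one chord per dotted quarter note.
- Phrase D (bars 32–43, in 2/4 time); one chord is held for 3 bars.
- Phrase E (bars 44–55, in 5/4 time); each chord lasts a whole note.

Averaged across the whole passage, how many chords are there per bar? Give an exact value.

1.2 chords per bar

A: 10 × 4 = 40 beats ÷ 8 = 5 chords.
B: 12 × 6 = 72 beats ÷ 4 = 18 chords.
C: 9 × 4 = 36 beats ÷ 1.5 = 24 chords.
D: 12 × 2 = 24 beats ÷ 6 = 4 chords.
E: 12 × 5 = 60 beats ÷ 4 = 15 chords.
Overall: 66 chords over 55 bars → 66/55 = 1.2 chords per bar.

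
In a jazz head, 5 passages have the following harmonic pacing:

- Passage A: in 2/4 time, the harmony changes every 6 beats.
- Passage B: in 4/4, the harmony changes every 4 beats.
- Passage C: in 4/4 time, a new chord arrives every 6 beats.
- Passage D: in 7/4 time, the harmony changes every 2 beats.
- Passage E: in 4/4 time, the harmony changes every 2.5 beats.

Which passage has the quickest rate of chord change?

Passage D

A: 2/6 = 1/3 chords/bar.
B: 4/4 = 1 chord/bar.
C: 4/6 = 2/3 chords/bar.
D: 7/2 = 3.5 chords/bar.
E: 4/2.5 = 1.6 chords/bar.
Fastest is D at 3.5 chords/bar.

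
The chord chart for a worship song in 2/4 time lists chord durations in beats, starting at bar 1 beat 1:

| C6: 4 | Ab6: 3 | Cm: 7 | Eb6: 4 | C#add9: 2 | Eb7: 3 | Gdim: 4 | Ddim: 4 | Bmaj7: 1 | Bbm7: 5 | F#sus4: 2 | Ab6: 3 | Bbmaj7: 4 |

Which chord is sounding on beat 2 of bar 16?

Bmaj7

Beat 2 of bar 16 is beat (16−1)×2 + 2 = 32 overall.
Running totals: C6 ends at 4, Ab6 ends at 7, Cm ends at 14, Eb6 ends at 18, C#add9 ends at 20, Eb7 ends at 23, Gdim ends at 27, Ddim ends at 31, Bmaj7 ends at 32.
Beat 32 falls within Bmaj7.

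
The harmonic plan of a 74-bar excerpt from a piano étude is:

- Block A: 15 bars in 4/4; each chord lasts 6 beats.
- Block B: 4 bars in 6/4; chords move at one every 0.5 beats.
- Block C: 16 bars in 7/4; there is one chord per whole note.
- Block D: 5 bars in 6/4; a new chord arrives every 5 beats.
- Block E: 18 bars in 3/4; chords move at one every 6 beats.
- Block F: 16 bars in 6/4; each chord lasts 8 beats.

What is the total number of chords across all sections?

A: 15·4 = 60 beats, 60/6 = 10 chords.
B: 4·6 = 24 beats, 24/0.5 = 48 chords.
C: 16·7 = 112 beats, 112/4 = 28 chords.
D: 5·6 = 30 beats, 30/5 = 6 chords.
E: 18·3 = 54 beats, 54/6 = 9 chords.
F: 16·6 = 96 beats, 96/8 = 12 chords.
Total: 10 + 48 + 28 + 6 + 9 + 12 = 113.

113 chords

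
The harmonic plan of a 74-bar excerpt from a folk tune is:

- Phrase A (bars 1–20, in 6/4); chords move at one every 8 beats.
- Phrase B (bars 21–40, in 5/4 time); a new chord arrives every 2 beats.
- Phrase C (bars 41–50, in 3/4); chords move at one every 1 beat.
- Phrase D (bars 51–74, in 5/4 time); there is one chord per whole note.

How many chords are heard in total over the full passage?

A: 20·6 = 120 beats, 120/8 = 15 chords.
B: 20·5 = 100 beats, 100/2 = 50 chords.
C: 10·3 = 30 beats, 30/1 = 30 chords.
D: 24·5 = 120 beats, 120/4 = 30 chords.
Total: 15 + 50 + 30 + 30 = 125.

125 chords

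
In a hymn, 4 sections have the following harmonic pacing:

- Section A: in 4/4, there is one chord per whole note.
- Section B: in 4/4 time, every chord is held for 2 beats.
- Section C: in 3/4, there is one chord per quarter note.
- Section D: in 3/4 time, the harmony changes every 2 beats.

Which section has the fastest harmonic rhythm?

Section C

A: 4/4 = 1 chord/bar.
B: 4/2 = 2 chords/bar.
C: 3/1 = 3 chords/bar.
D: 3/2 = 1.5 chords/bar.
Fastest is C at 3 chords/bar.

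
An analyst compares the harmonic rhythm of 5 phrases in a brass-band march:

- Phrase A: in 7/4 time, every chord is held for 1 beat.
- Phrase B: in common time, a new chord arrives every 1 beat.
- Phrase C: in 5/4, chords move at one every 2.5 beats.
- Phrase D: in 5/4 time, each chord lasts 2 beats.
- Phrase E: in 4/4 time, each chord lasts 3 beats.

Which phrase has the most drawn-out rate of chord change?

Phrase E

A: 7 beats/bar ÷ 1 beat/chord = 7 chords/bar.
B: 4 beats/bar ÷ 1 beat/chord = 4 chords/bar.
C: 5 beats/bar ÷ 2.5 beats/chord = 2 chords/bar.
D: 5 beats/bar ÷ 2 beats/chord = 2.5 chords/bar.
E: 4 beats/bar ÷ 3 beats/chord = 4/3 chords/bar.
Slowest is E at 4/3 chords/bar.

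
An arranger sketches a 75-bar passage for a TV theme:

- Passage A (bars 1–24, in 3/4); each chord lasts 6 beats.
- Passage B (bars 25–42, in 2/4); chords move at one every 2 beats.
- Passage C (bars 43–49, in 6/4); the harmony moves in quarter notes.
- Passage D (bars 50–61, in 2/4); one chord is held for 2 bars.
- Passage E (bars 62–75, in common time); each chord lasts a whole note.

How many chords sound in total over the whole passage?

A has 72 beats and chords last 6 each, so 12 chords.
B has 36 beats and chords last 2 each, so 18 chords.
C has 42 beats and chords last 1 each, so 42 chords.
D has 24 beats and chords last 4 each, so 6 chords.
E has 56 beats and chords last 4 each, so 14 chords.
Total: 12 + 18 + 42 + 6 + 14 = 92.

92 chords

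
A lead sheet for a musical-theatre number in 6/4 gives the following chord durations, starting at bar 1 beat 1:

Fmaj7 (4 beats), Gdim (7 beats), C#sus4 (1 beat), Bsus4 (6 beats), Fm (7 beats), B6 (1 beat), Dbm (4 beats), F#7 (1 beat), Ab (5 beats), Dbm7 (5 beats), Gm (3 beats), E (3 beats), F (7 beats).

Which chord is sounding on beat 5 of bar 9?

Beat 5 of bar 9 is beat (9−1)×6 + 5 = 53 overall.
Running totals: Fmaj7 ends at 4, Gdim ends at 11, C#sus4 ends at 12, Bsus4 ends at 18, Fm ends at 25, B6 ends at 26, Dbm ends at 30, F#7 ends at 31, Ab ends at 36, Dbm7 ends at 41, Gm ends at 44, E ends at 47, F ends at 54.
Beat 53 falls within F.

F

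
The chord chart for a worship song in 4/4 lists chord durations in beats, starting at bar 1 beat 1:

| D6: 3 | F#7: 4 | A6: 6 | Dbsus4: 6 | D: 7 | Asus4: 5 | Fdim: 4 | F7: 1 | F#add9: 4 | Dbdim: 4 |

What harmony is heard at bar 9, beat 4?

Beat 4 of bar 9 is beat (9−1)×4 + 4 = 36 overall.
Running totals: D6 ends at 3, F#7 ends at 7, A6 ends at 13, Dbsus4 ends at 19, D ends at 26, Asus4 ends at 31, Fdim ends at 35, F7 ends at 36.
Beat 36 falls within F7.

F7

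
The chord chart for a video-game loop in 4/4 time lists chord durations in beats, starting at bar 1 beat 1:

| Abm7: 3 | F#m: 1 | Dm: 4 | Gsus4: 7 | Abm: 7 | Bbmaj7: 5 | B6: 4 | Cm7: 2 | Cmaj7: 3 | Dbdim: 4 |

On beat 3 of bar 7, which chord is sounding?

Bbmaj7

Beat 3 of bar 7 is beat (7−1)×4 + 3 = 27 overall.
Running totals: Abm7 ends at 3, F#m ends at 4, Dm ends at 8, Gsus4 ends at 15, Abm ends at 22, Bbmaj7 ends at 27.
Beat 27 falls within Bbmaj7.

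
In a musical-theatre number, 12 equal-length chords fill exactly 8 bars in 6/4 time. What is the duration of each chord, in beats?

4 beats

8 bars × 6 beats/bar = 48 beats total.
48 beats ÷ 12 chords = 4 beats per chord.
(That is a whole note.)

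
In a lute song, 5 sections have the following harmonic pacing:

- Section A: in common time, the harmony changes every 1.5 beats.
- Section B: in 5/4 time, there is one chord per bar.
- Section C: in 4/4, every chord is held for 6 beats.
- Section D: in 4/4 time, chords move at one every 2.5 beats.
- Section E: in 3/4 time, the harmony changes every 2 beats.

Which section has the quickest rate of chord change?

Section A

A: 4 beats/bar ÷ 1.5 beats/chord = 8/3 chords/bar.
B: 5 beats/bar ÷ 5 beats/chord = 1 chord/bar.
C: 4 beats/bar ÷ 6 beats/chord = 2/3 chords/bar.
D: 4 beats/bar ÷ 2.5 beats/chord = 1.6 chords/bar.
E: 3 beats/bar ÷ 2 beats/chord = 1.5 chords/bar.
Fastest is A at 8/3 chords/bar.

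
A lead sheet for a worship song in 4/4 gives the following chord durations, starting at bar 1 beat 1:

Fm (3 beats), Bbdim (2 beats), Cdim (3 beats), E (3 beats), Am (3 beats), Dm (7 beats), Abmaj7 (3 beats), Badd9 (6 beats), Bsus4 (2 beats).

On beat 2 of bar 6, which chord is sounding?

Beat 2 of bar 6 is beat (6−1)×4 + 2 = 22 overall.
Running totals: Fm ends at 3, Bbdim ends at 5, Cdim ends at 8, E ends at 11, Am ends at 14, Dm ends at 21, Abmaj7 ends at 24.
Beat 22 falls within Abmaj7.

Abmaj7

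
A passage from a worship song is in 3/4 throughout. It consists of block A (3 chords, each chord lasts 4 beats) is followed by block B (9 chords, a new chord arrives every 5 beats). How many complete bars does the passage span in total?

A: 3 × 4 = 12 beats = 4 bars.
B: 9 × 5 = 45 beats = 15 bars.
Total: 4 + 15 = 19 bars.

19 bars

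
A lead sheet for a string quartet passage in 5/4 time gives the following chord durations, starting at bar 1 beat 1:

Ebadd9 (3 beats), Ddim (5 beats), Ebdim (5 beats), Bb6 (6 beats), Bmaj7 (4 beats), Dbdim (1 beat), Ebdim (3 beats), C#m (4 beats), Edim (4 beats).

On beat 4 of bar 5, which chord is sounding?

Dbdim

Beat 4 of bar 5 is beat (5−1)×5 + 4 = 24 overall.
Running totals: Ebadd9 ends at 3, Ddim ends at 8, Ebdim ends at 13, Bb6 ends at 19, Bmaj7 ends at 23, Dbdim ends at 24.
Beat 24 falls within Dbdim.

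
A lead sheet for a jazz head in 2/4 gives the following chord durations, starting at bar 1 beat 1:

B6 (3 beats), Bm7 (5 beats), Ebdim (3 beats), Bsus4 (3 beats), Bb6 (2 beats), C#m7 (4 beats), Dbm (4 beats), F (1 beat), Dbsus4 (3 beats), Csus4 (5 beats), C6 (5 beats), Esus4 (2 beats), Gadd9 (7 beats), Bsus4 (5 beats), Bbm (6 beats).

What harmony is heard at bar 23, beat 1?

Gadd9

Beat 1 of bar 23 is beat (23−1)×2 + 1 = 45 overall.
Running totals: B6 ends at 3, Bm7 ends at 8, Ebdim ends at 11, Bsus4 ends at 14, Bb6 ends at 16, C#m7 ends at 20, Dbm ends at 24, F ends at 25, Dbsus4 ends at 28, Csus4 ends at 33, C6 ends at 38, Esus4 ends at 40, Gadd9 ends at 47.
Beat 45 falls within Gadd9.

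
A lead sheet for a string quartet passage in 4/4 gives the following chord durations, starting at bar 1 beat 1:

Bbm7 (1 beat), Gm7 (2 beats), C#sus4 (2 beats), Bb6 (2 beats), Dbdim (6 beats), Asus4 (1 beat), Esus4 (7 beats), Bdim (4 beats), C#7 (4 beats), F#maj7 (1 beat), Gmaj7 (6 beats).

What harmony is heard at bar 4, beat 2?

Beat 2 of bar 4 is beat (4−1)×4 + 2 = 14 overall.
Running totals: Bbm7 ends at 1, Gm7 ends at 3, C#sus4 ends at 5, Bb6 ends at 7, Dbdim ends at 13, Asus4 ends at 14.
Beat 14 falls within Asus4.

Asus4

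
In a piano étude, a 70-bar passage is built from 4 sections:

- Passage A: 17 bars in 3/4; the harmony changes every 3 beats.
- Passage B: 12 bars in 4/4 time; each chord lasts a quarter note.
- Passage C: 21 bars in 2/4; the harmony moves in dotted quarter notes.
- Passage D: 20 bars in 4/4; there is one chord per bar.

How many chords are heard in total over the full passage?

A: 17 bars × 3 beats = 51 beats; 3 beats/chord → 17 chords.
B: 12 bars × 4 beats = 48 beats; 1 beat/chord → 48 chords.
C: 21 bars × 2 beats = 42 beats; 1.5 beats/chord → 28 chords.
D: 20 bars × 4 beats = 80 beats; 4 beats/chord → 20 chords.
Total: 17 + 48 + 28 + 20 = 113.

113 chords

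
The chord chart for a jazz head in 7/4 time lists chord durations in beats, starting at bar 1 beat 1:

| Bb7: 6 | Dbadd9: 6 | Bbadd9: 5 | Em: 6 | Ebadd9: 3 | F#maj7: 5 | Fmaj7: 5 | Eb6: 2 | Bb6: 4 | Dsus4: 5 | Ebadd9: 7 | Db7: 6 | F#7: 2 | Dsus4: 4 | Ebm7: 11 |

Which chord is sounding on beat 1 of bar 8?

Beat 1 of bar 8 is beat (8−1)×7 + 1 = 50 overall.
Running totals: Bb7 ends at 6, Dbadd9 ends at 12, Bbadd9 ends at 17, Em ends at 23, Ebadd9 ends at 26, F#maj7 ends at 31, Fmaj7 ends at 36, Eb6 ends at 38, Bb6 ends at 42, Dsus4 ends at 47, Ebadd9 ends at 54.
Beat 50 falls within Ebadd9.

Ebadd9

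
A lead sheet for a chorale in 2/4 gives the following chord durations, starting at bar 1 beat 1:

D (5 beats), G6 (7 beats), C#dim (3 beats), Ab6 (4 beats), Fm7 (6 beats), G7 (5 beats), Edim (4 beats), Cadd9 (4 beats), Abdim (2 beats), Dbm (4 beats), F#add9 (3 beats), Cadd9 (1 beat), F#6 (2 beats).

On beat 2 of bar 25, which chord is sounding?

Beat 2 of bar 25 is beat (25−1)×2 + 2 = 50 overall.
Running totals: D ends at 5, G6 ends at 12, C#dim ends at 15, Ab6 ends at 19, Fm7 ends at 25, G7 ends at 30, Edim ends at 34, Cadd9 ends at 38, Abdim ends at 40, Dbm ends at 44, F#add9 ends at 47, Cadd9 ends at 48, F#6 ends at 50.
Beat 50 falls within F#6.

F#6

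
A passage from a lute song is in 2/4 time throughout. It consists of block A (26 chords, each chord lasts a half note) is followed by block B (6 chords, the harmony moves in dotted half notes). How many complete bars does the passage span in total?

A: 26 × 2 = 52 beats = 26 bars.
B: 6 × 3 = 18 beats = 9 bars.
Total: 26 + 9 = 35 bars.

35 bars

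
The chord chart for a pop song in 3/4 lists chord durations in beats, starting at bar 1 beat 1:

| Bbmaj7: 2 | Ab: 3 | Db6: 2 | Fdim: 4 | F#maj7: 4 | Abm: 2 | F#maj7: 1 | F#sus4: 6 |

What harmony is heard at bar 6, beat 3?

F#maj7

Beat 3 of bar 6 is beat (6−1)×3 + 3 = 18 overall.
Running totals: Bbmaj7 ends at 2, Ab ends at 5, Db6 ends at 7, Fdim ends at 11, F#maj7 ends at 15, Abm ends at 17, F#maj7 ends at 18.
Beat 18 falls within F#maj7.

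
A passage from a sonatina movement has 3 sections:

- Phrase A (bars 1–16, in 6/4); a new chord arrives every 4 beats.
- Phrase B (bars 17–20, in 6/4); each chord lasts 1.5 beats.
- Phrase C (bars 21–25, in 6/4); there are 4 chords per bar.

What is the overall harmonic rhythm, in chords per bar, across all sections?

A: 16 bars of 6 beats is 96 beats; at 4 beats each that's 24 chords.
B: 4 bars of 6 beats is 24 beats; at 1.5 beats each that's 16 chords.
C: 5 bars of 6 beats is 30 beats; at 1.5 beats each that's 20 chords.
Overall: 60 chords over 25 bars → 60/25 = 2.4 chords per bar.

2.4 chords per bar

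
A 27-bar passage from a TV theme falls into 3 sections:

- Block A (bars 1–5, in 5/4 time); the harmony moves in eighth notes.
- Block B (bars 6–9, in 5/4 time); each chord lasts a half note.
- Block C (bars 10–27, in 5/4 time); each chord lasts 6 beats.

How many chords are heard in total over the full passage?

75 chords

A: 5·5 = 25 beats, 25/0.5 = 50 chords.
B: 4·5 = 20 beats, 20/2 = 10 chords.
C: 18·5 = 90 beats, 90/6 = 15 chords.
Total: 50 + 10 + 15 = 75.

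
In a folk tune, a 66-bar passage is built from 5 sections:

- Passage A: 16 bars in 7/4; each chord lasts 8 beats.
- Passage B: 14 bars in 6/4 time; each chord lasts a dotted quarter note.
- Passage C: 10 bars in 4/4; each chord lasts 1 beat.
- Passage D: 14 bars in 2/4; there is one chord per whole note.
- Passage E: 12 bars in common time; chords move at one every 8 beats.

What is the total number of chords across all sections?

123 chords

A: 16 bars × 7 beats = 112 beats; 8 beats/chord → 14 chords.
B: 14 bars × 6 beats = 84 beats; 1.5 beats/chord → 56 chords.
C: 10 bars × 4 beats = 40 beats; 1 beat/chord → 40 chords.
D: 14 bars × 2 beats = 28 beats; 4 beats/chord → 7 chords.
E: 12 bars × 4 beats = 48 beats; 8 beats/chord → 6 chords.
Total: 14 + 56 + 40 + 7 + 6 = 123.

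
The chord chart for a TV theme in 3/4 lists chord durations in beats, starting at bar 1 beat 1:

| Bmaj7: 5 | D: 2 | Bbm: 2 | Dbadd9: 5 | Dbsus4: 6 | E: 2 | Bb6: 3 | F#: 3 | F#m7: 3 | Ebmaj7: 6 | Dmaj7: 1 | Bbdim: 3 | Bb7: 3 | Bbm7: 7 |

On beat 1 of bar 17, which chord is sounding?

Bbm7

Beat 1 of bar 17 is beat (17−1)×3 + 1 = 49 overall.
Running totals: Bmaj7 ends at 5, D ends at 7, Bbm ends at 9, Dbadd9 ends at 14, Dbsus4 ends at 20, E ends at 22, Bb6 ends at 25, F# ends at 28, F#m7 ends at 31, Ebmaj7 ends at 37, Dmaj7 ends at 38, Bbdim ends at 41, Bb7 ends at 44, Bbm7 ends at 51.
Beat 49 falls within Bbm7.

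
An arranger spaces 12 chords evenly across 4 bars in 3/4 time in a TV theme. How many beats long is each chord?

4 bars × 3 beats/bar = 12 beats total.
12 beats ÷ 12 chords = 1 beats per chord.
(That is a quarter note.)

1 beat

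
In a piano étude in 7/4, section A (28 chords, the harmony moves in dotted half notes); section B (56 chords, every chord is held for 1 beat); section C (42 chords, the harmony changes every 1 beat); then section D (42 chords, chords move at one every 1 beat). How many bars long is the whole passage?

32 bars

A: 28 × 3 = 84 beats = 12 bars.
B: 56 × 1 = 56 beats = 8 bars.
C: 42 × 1 = 42 beats = 6 bars.
D: 42 × 1 = 42 beats = 6 bars.
Total: 12 + 8 + 6 + 6 = 32 bars.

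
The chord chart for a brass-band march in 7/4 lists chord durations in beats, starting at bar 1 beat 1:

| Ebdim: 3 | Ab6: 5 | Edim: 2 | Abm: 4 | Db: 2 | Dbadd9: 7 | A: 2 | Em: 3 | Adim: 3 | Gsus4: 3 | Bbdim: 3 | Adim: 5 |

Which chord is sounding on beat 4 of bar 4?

Beat 4 of bar 4 is beat (4−1)×7 + 4 = 25 overall.
Running totals: Ebdim ends at 3, Ab6 ends at 8, Edim ends at 10, Abm ends at 14, Db ends at 16, Dbadd9 ends at 23, A ends at 25.
Beat 25 falls within A.

A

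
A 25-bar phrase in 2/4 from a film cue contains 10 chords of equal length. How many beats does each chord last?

5 beats

25 bars × 2 beats/bar = 50 beats total.
50 beats ÷ 10 chords = 5 beats per chord.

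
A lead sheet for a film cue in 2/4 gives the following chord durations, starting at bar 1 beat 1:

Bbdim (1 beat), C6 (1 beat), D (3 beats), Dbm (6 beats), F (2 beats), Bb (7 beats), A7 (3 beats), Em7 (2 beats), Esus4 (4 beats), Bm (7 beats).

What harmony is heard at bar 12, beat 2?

Em7

Beat 2 of bar 12 is beat (12−1)×2 + 2 = 24 overall.
Running totals: Bbdim ends at 1, C6 ends at 2, D ends at 5, Dbm ends at 11, F ends at 13, Bb ends at 20, A7 ends at 23, Em7 ends at 25.
Beat 24 falls within Em7.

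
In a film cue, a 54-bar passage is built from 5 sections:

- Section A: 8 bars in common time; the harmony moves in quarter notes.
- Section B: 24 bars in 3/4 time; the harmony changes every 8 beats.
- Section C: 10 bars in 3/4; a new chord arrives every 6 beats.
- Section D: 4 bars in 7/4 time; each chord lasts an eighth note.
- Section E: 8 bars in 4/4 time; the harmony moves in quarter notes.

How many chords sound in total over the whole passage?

A: 8 bars × 4 beats = 32 beats; 1 beat/chord → 32 chords.
B: 24 bars × 3 beats = 72 beats; 8 beats/chord → 9 chords.
C: 10 bars × 3 beats = 30 beats; 6 beats/chord → 5 chords.
D: 4 bars × 7 beats = 28 beats; 0.5 beats/chord → 56 chords.
E: 8 bars × 4 beats = 32 beats; 1 beat/chord → 32 chords.
Total: 32 + 9 + 5 + 56 + 32 = 134.

134 chords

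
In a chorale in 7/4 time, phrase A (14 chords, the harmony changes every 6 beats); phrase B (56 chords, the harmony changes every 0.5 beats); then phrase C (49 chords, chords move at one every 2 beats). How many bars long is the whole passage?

30 bars

A: 14 × 6 = 84 beats = 12 bars.
B: 56 × 0.5 = 28 beats = 4 bars.
C: 49 × 2 = 98 beats = 14 bars.
Total: 12 + 4 + 14 = 30 bars.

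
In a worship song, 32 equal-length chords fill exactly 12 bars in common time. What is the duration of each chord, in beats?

12 bars × 4 beats/bar = 48 beats total.
48 beats ÷ 32 chords = 1.5 beats per chord.
(That is a dotted quarter note.)

1.5 beats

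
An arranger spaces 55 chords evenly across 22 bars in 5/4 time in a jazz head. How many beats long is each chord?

2 beats

22 bars × 5 beats/bar = 110 beats total.
110 beats ÷ 55 chords = 2 beats per chord.
(That is a half note.)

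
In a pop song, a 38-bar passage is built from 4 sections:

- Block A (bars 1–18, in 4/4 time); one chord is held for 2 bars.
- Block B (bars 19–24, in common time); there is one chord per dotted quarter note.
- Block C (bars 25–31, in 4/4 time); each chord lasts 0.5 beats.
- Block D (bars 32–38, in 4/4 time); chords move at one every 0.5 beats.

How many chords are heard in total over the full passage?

137 chords

A has 72 beats and chords last 8 each, so 9 chords.
B has 24 beats and chords last 1.5 each, so 16 chords.
C has 28 beats and chords last 0.5 each, so 56 chords.
D has 28 beats and chords last 0.5 each, so 56 chords.
Total: 9 + 16 + 56 + 56 = 137.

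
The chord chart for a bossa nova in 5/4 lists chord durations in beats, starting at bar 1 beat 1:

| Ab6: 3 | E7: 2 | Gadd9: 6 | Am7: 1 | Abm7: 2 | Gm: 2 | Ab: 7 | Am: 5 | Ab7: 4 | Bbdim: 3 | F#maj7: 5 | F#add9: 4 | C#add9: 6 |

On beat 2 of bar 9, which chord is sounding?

Beat 2 of bar 9 is beat (9−1)×5 + 2 = 42 overall.
Running totals: Ab6 ends at 3, E7 ends at 5, Gadd9 ends at 11, Am7 ends at 12, Abm7 ends at 14, Gm ends at 16, Ab ends at 23, Am ends at 28, Ab7 ends at 32, Bbdim ends at 35, F#maj7 ends at 40, F#add9 ends at 44.
Beat 42 falls within F#add9.

F#add9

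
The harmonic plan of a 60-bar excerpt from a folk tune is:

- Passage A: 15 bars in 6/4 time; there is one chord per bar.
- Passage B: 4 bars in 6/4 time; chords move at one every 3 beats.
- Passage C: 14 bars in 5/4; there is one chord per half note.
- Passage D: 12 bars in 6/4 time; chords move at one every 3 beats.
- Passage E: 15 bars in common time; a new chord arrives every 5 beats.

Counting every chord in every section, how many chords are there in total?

A: 15·6 = 90 beats, 90/6 = 15 chords.
B: 4·6 = 24 beats, 24/3 = 8 chords.
C: 14·5 = 70 beats, 70/2 = 35 chords.
D: 12·6 = 72 beats, 72/3 = 24 chords.
E: 15·4 = 60 beats, 60/5 = 12 chords.
Total: 15 + 8 + 35 + 24 + 12 = 94.

94 chords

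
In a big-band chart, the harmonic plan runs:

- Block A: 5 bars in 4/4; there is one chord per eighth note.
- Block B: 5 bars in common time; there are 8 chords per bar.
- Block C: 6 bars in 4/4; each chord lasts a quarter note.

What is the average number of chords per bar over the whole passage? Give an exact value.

6.5 chords per bar

A: 5 bars of 4 beats is 20 beats; at 0.5 beats each that's 40 chords.
B: 5 bars of 4 beats is 20 beats; at 0.5 beats each that's 40 chords.
C: 6 bars of 4 beats is 24 beats; at 1 beat each that's 24 chords.
Overall: 104 chords over 16 bars → 104/16 = 6.5 chords per bar.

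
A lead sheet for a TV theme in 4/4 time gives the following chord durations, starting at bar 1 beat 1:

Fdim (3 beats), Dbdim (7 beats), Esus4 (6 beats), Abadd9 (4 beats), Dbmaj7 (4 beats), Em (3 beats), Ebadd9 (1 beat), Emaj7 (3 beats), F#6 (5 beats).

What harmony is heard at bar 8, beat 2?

Emaj7

Beat 2 of bar 8 is beat (8−1)×4 + 2 = 30 overall.
Running totals: Fdim ends at 3, Dbdim ends at 10, Esus4 ends at 16, Abadd9 ends at 20, Dbmaj7 ends at 24, Em ends at 27, Ebadd9 ends at 28, Emaj7 ends at 31.
Beat 30 falls within Emaj7.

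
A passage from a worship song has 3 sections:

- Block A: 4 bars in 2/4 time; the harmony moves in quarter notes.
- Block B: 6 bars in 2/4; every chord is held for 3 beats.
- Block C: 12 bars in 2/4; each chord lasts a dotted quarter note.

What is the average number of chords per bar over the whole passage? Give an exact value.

A: 4 bars of 2 beats is 8 beats; at 1 beat each that's 8 chords.
B: 6 bars of 2 beats is 12 beats; at 3 beats each that's 4 chords.
C: 12 bars of 2 beats is 24 beats; at 1.5 beats each that's 16 chords.
Overall: 28 chords over 22 bars → 28/22 = 14/11 chords per bar.

14/11 chords per bar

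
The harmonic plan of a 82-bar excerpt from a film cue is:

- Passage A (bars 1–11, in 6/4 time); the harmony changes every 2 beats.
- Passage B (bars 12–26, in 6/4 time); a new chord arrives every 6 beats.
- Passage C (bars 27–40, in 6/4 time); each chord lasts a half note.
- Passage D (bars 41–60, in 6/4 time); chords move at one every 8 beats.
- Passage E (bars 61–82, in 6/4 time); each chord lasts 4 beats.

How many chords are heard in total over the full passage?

A: 11·6 = 66 beats, 66/2 = 33 chords.
B: 15·6 = 90 beats, 90/6 = 15 chords.
C: 14·6 = 84 beats, 84/2 = 42 chords.
D: 20·6 = 120 beats, 120/8 = 15 chords.
E: 22·6 = 132 beats, 132/4 = 33 chords.
Total: 33 + 15 + 42 + 15 + 33 = 138.

138 chords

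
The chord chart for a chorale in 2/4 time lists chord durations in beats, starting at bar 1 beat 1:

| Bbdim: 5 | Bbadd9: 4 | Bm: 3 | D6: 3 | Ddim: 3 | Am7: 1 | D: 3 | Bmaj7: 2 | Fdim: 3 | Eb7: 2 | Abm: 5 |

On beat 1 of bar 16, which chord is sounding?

Abm

Beat 1 of bar 16 is beat (16−1)×2 + 1 = 31 overall.
Running totals: Bbdim ends at 5, Bbadd9 ends at 9, Bm ends at 12, D6 ends at 15, Ddim ends at 18, Am7 ends at 19, D ends at 22, Bmaj7 ends at 24, Fdim ends at 27, Eb7 ends at 29, Abm ends at 34.
Beat 31 falls within Abm.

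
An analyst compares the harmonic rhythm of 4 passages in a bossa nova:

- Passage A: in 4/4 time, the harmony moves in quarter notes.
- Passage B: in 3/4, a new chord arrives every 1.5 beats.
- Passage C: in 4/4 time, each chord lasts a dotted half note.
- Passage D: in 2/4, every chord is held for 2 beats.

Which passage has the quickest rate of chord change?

A: 4/1 = 4 chords/bar.
B: 3/1.5 = 2 chords/bar.
C: 4/3 = 4/3 chords/bar.
D: 2/2 = 1 chord/bar.
Fastest is A at 4 chords/bar.

Passage A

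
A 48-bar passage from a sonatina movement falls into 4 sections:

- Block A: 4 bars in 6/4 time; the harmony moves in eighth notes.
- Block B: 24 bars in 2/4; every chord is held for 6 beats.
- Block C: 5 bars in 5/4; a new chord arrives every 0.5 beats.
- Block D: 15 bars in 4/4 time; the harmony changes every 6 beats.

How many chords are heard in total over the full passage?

116 chords

A has 24 beats and chords last 0.5 each, so 48 chords.
B has 48 beats and chords last 6 each, so 8 chords.
C has 25 beats and chords last 0.5 each, so 50 chords.
D has 60 beats and chords last 6 each, so 10 chords.
Total: 48 + 8 + 50 + 10 = 116.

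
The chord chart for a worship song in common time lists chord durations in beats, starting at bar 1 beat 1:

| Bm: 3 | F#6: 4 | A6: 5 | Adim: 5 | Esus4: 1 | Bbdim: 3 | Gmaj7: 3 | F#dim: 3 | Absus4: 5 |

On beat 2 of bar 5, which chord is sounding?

Beat 2 of bar 5 is beat (5−1)×4 + 2 = 18 overall.
Running totals: Bm ends at 3, F#6 ends at 7, A6 ends at 12, Adim ends at 17, Esus4 ends at 18.
Beat 18 falls within Esus4.

Esus4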